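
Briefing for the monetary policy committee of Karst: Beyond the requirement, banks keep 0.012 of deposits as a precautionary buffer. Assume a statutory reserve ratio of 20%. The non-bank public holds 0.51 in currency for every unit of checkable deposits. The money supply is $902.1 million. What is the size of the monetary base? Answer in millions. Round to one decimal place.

The money multiplier is m = (1 + c) / (rr + e + c) = (1 + 0.51) / (0.2 + 0.012 + 0.51) ≈ 2.09141.
MB = M / m = 902.1 / 2.09141 ≈ 431.3358 million.

$431.3 million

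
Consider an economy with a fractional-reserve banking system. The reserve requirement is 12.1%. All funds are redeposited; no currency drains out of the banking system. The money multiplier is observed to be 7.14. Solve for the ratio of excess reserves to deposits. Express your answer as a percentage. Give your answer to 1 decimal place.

1.9%

Using m = 7.14. Since m = (1 + c)/(c + rr + e), the denominator satisfies c + rr + e = (1 + c)/m = (1 + 0) / 7.14 ≈ 0.140056.
With c = 0 and rr = 0.121, the ratio of excess reserves to deposits is 0.140056 − 0 − 0.121 = 0.019056.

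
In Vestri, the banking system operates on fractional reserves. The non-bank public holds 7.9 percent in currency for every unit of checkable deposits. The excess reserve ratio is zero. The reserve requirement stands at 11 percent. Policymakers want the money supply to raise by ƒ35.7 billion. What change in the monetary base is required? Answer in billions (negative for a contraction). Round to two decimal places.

ƒ6.25 billion

The money multiplier is m = (1 + c) / (rr + c) = (1 + 0.079) / (0.11 + 0.079) ≈ 5.70899.
ΔMB = ΔM / m = (+35.7) / 5.70899 ≈ 6.2533 billion.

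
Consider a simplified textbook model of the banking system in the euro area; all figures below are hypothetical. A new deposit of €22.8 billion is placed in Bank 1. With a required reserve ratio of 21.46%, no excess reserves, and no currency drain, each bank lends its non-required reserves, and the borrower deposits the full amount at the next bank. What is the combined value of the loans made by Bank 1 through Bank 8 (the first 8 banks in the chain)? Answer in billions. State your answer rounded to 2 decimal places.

€71.36 billion

Bank i lends (1 − rr)^i of the original deposit: Bank 1 lends 22.8·0.7854 ≈ 17.9071, Bank 2 lends 22.8·0.7854² ≈ 14.0643, and so on.
Summing a geometric series: total = 22.8·[0.7854·(1 − 0.7854^8) / (1 − 0.7854)] ≈ 71.3626 billion.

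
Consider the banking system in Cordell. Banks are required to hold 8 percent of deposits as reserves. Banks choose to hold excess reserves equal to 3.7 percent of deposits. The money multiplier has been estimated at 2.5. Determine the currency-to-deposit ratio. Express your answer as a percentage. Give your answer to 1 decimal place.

Using m = 2.5. From m = (1 + c)/(c + rr + e), rearranging gives 1 + c = m·(c + rr + e), so c·(1 − m) = m·(rr + e) − 1.
Hence c = [m·(rr + e) − 1]/(1 − m) = [2.5 × (0.08 + 0.037) − 1] / (1 − 2.5) ≈ 0.471667.

47.2%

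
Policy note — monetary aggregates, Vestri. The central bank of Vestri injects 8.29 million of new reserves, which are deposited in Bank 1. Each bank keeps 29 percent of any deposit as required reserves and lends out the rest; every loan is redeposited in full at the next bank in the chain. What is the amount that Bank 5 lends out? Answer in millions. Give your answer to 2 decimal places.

1.50 million

Each bank lends a fraction (1 − rr) = 0.7100 of the deposit it receives, so Bank 5 receives 8.29·0.7100^4 and lends 8.29·0.7100^5 ≈ 1.4957 million.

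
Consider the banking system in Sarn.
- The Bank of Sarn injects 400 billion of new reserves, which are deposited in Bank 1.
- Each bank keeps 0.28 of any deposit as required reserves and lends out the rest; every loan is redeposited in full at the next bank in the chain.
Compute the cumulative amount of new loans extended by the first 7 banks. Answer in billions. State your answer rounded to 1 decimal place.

Bank i lends (1 − rr)^i of the original deposit: Bank 1 lends 400·0.7200 = 288.0000, Bank 2 lends 400·0.7200² = 207.3600, and so on.
Summing a geometric series: total = 400·[0.7200·(1 − 0.7200^7) / (1 − 0.7200)] ≈ 925.3994 billion.

925.4 billion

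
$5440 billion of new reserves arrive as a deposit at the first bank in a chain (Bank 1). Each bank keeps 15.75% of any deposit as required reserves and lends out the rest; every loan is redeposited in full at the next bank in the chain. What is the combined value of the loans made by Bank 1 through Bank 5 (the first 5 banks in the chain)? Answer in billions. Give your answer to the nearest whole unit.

Bank i lends (1 − rr)^i of the original deposit: Bank 1 lends 5440·0.8425 = 4583.2000, Bank 2 lends 5440·0.8425² = 3861.3460, and so on.
Summing a geometric series: total = 5440·[0.8425·(1 − 0.8425^5) / (1 − 0.8425)] ≈ 16747.6679 billion.

$16748 billion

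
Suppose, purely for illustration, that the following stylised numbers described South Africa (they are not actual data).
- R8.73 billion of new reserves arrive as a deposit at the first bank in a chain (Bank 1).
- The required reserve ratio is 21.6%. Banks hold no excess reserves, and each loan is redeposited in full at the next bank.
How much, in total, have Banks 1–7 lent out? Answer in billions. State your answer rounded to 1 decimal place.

R25.9 billion

Bank i lends (1 − rr)^i of the original deposit: Bank 1 lends 8.73·0.7840 ≈ 6.8443, Bank 2 lends 8.73·0.7840² ≈ 5.3659, and so on.
Summing a geometric series: total = 8.73·[0.7840·(1 − 0.7840^7) / (1 − 0.7840)] ≈ 25.9178 billion.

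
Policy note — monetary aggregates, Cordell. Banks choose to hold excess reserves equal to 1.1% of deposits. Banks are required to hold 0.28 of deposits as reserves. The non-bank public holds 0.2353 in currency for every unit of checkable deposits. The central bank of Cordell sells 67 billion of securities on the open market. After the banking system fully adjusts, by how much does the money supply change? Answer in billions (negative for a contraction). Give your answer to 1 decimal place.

The money multiplier is m = (1 + c) / (rr + e + c) = (1 + 0.2353) / (0.28 + 0.011 + 0.2353) ≈ 2.3471.
The sale removes 67 billion of base, so ΔM = m × ΔMB = 2.3471 × (−67) = -157.2557 billion.

-157.3 billion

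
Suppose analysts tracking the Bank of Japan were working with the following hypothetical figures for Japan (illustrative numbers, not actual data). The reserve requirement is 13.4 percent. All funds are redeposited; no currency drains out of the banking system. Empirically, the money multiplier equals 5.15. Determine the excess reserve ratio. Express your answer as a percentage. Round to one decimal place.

6.0%

Using m = 5.15. Since m = (1 + c)/(c + rr + e), the denominator satisfies c + rr + e = (1 + c)/m = (1 + 0) / 5.15 ≈ 0.194175.
With c = 0 and rr = 0.134, the excess reserve ratio is 0.194175 − 0 − 0.134 = 0.060175.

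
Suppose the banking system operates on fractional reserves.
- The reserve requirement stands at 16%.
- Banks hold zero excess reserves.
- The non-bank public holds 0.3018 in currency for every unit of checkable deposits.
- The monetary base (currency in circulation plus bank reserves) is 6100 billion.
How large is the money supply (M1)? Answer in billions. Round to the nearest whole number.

17196 billion

The money multiplier is m = (1 + c) / (rr + c) = (1 + 0.3018) / (0.16 + 0.3018) ≈ 2.81897.
So M = m × MB = 2.81897 × 6100 = 17195.717 billion.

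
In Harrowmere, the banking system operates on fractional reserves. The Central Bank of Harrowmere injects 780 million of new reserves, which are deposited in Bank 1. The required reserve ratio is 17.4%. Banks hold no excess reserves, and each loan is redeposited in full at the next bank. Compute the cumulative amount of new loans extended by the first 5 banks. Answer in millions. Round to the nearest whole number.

Bank i lends (1 − rr)^i of the original deposit: Bank 1 lends 780·0.8260 = 644.2800, Bank 2 lends 780·0.8260² ≈ 532.1753, and so on.
Summing a geometric series: total = 780·[0.8260·(1 − 0.8260^5) / (1 − 0.8260)] ≈ 2279.0352 million.

2279 million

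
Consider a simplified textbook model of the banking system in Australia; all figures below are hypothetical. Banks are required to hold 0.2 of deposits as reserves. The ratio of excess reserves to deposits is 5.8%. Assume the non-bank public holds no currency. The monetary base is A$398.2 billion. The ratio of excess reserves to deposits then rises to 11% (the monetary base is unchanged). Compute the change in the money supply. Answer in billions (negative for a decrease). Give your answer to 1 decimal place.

Initially m₁ = 1 / (0.2 + 0.058) ≈ 3.87597, so M₁ = 3.87597 × 398.2 ≈ 1543.4113 billion.
After the change m₂ = 1 / (0.2 + 0.11) ≈ 3.22581, so M₂ = 3.22581 × 398.2 ≈ 1284.5175 billion.
ΔM = M₂ − M₁ = 1284.5175 − 1543.4113 = -258.8938 billion.

-258.9 billion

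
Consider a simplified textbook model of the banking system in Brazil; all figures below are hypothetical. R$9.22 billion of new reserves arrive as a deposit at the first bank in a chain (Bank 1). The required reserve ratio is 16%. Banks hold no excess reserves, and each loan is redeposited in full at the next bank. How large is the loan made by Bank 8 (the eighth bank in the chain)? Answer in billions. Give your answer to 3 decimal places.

Each bank lends a fraction (1 − rr) = 0.8400 of the deposit it receives, so Bank 8 receives 9.22·0.8400^7 and lends 9.22·0.8400^8 ≈ 2.2854 billion.

R$2.285 billion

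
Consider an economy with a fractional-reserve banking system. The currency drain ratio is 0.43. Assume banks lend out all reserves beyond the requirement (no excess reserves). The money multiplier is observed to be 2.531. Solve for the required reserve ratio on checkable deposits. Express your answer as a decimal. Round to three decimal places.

0.135

Using m = 2.531. Since m = (1 + c)/(c + rr + e), the denominator satisfies c + rr + e = (1 + c)/m = (1 + 0.43) / 2.531 ≈ 0.564994.
With c = 0.43 and e = 0, the required reserve ratio on checkable deposits is 0.564994 − 0.43 − 0 = 0.134994.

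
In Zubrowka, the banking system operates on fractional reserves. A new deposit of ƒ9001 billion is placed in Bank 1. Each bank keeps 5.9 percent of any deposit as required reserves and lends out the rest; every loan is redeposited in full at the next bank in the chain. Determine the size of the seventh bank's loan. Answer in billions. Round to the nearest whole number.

ƒ5881 billion

Each bank lends a fraction (1 − rr) = 0.9410 of the deposit it receives, so Bank 7 receives 9001·0.9410^6 and lends 9001·0.9410^7 ≈ 5880.5524 billion.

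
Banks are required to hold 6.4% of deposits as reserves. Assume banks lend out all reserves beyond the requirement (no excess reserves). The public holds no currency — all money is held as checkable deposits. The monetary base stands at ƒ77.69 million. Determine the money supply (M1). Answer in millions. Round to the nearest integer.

With no currency drain or excess reserves, the money multiplier is m = 1/rr = 1/0.064 = 15.6250.
Money supply M = m × MB = 15.6250 × 77.69 ≈ 1213.9062 million.

ƒ1214 million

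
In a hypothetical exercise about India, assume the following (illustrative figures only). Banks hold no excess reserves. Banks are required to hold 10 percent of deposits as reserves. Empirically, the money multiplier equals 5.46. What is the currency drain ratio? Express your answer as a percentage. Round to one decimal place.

Using m = 5.46. From m = (1 + c)/(c + rr + e), rearranging gives 1 + c = m·(c + rr + e), so c·(1 − m) = m·(rr + e) − 1.
Hence c = [m·(rr + e) − 1]/(1 − m) = [5.46 × (0.1 + 0) − 1] / (1 − 5.46) ≈ 0.101794.

10.2%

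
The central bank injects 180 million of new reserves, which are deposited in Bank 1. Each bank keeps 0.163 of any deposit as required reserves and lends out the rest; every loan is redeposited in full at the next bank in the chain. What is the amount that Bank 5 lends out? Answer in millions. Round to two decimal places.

73.94 million

Each bank lends a fraction (1 − rr) = 0.8370 of the deposit it receives, so Bank 5 receives 180·0.8370^4 and lends 180·0.8370^5 ≈ 73.9435 million.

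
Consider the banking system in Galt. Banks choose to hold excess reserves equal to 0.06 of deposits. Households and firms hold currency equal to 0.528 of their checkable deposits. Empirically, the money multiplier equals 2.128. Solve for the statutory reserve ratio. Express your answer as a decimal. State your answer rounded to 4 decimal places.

0.1300

Using m = 2.128. Since m = (1 + c)/(c + rr + e), the denominator satisfies c + rr + e = (1 + c)/m = (1 + 0.528) / 2.128 ≈ 0.718045.
With c = 0.528 and e = 0.06, the statutory reserve ratio is 0.718045 − 0.528 − 0.06 = 0.130045.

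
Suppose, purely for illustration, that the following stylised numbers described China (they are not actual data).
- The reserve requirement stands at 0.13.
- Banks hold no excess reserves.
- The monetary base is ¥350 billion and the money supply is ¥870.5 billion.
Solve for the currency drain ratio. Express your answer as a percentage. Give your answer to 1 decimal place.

45.5%

Using m = M/MB = 870.5/350 ≈ 2.487143. From m = (1 + c)/(c + rr + e), rearranging gives 1 + c = m·(c + rr + e), so c·(1 − m) = m·(rr + e) − 1.
Hence c = [m·(rr + e) − 1]/(1 − m) = [2.487143 × (0.13 + 0) − 1] / (1 − 2.487143) ≈ 0.455014.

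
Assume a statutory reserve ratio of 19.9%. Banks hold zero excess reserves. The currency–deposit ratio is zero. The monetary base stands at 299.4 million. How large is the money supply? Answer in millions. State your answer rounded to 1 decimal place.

With no currency drain or excess reserves, the money multiplier is m = 1/rr = 1/0.199 ≈ 5.02513.
Money supply M = m × MB = 5.02513 × 299.4 ≈ 1504.5239 million.

1504.5 million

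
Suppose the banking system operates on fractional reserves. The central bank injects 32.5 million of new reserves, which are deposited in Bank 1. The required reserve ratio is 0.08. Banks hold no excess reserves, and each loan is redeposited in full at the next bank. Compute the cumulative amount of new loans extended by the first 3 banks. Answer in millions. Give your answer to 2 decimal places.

Bank i lends (1 − rr)^i of the original deposit: Bank 1 lends 32.5·0.9200 = 29.9000, Bank 2 lends 32.5·0.9200² = 27.5080, and so on.
Summing a geometric series: total = 32.5·[0.9200·(1 − 0.9200^3) / (1 − 0.9200)] ≈ 82.7154 million.

82.72 million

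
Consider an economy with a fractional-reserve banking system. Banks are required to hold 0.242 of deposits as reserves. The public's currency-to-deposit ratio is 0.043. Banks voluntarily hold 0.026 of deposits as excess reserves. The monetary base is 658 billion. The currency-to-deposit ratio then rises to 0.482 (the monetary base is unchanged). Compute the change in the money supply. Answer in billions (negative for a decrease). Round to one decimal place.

-906.5 billion

Initially m₁ = (1 + 0.043) / (0.242 + 0.026 + 0.043) ≈ 3.35370, so M₁ = 3.35370 × 658 = 2206.7346 billion.
After the change m₂ = (1 + 0.482) / (0.242 + 0.026 + 0.482) = 1.97600, so M₂ = 1.97600 × 658 = 1300.208 billion.
ΔM = M₂ − M₁ = 1300.208 − 2206.7346 = -906.5266 billion.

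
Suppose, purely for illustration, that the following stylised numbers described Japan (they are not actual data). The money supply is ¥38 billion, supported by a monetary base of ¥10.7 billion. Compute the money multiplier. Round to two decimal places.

The money multiplier is m = M / MB = 38 / 10.7 ≈ 3.55140.

3.55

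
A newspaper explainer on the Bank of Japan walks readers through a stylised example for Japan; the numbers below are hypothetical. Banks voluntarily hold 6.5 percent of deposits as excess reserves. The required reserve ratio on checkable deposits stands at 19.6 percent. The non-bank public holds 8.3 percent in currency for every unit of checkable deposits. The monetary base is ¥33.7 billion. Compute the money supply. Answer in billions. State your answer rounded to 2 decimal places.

The money multiplier is m = (1 + c) / (rr + e + c) = (1 + 0.083) / (0.196 + 0.065 + 0.083) ≈ 3.14826.
So M = m × MB = 3.14826 × 33.7 ≈ 106.0964 billion.

¥106.10 billion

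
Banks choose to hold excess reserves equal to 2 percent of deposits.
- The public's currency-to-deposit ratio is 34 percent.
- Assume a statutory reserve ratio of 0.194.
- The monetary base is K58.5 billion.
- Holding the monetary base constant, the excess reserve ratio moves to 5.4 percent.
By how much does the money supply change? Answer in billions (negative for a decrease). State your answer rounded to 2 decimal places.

-8.18 billion

Initially m₁ = (1 + 0.34) / (0.194 + 0.02 + 0.34) ≈ 2.41877, so M₁ = 2.41877 × 58.5 ≈ 141.498 billion.
After the change m₂ = (1 + 0.34) / (0.194 + 0.054 + 0.34) ≈ 2.27891, so M₂ = 2.27891 × 58.5 ≈ 133.3162 billion.
ΔM = M₂ − M₁ = 133.3162 − 141.498 = -8.1818 billion.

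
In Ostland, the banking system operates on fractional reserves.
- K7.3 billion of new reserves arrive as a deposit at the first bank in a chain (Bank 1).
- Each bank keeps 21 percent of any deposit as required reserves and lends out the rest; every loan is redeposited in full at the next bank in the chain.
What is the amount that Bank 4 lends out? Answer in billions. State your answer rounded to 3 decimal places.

Each bank lends a fraction (1 − rr) = 0.7900 of the deposit it receives, so Bank 4 receives 7.3·0.7900^3 and lends 7.3·0.7900^4 ≈ 2.8434 billion.

K2.843 billion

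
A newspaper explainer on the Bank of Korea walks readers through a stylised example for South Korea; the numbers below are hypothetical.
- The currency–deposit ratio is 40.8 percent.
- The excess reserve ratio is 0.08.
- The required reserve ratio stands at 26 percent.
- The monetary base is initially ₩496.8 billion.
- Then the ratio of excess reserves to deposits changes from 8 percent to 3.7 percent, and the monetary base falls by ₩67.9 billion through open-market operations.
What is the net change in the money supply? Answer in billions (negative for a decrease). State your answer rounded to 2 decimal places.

-78.57 billion

Before: m₁ = (1 + 0.408) / (0.26 + 0.08 + 0.408) ≈ 1.882353, MB₁ = 496.8, so M₁ = 1.882353 × 496.8 ≈ 935.153 billion.
After: m₂ = (1 + 0.408) / (0.26 + 0.037 + 0.408) ≈ 1.997163, MB₂ = 496.8 − 67.9 = 428.9, so M₂ = 1.997163 × 428.9 ≈ 856.5832 billion.
ΔM = M₂ − M₁ = 856.5832 − 935.153 = -78.5698 billion.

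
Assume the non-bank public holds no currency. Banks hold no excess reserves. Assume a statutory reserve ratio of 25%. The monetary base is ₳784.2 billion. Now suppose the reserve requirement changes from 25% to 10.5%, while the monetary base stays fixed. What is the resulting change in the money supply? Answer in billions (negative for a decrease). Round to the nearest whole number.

₳4332 billion

Initially m₁ = 1 / (0.25) = 4, so M₁ = 4 × 784.2 = 3136.8 billion.
After the change m₂ = 1 / (0.105) ≈ 9.5238, so M₂ = 9.5238 × 784.2 ≈ 7468.564 billion.
ΔM = M₂ − M₁ = 7468.564 − 3136.8 = 4331.764 billion.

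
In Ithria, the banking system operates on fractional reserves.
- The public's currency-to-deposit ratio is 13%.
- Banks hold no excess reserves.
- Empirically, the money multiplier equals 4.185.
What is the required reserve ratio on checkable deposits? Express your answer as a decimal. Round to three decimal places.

Using m = 4.185. Since m = (1 + c)/(c + rr + e), the denominator satisfies c + rr + e = (1 + c)/m = (1 + 0.13) / 4.185 ≈ 0.270012.
With c = 0.13 and e = 0, the required reserve ratio on checkable deposits is 0.270012 − 0.13 − 0 = 0.140012.

0.140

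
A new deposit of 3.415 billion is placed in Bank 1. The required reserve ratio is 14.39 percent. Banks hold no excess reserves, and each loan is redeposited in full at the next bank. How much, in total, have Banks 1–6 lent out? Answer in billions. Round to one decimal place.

12.3 billion

Bank i lends (1 − rr)^i of the original deposit: Bank 1 lends 3.415·0.8561 ≈ 2.9236, Bank 2 lends 3.415·0.8561² ≈ 2.5029, and so on.
Summing a geometric series: total = 3.415·[0.8561·(1 − 0.8561^6) / (1 − 0.8561)] ≈ 12.3184 billion.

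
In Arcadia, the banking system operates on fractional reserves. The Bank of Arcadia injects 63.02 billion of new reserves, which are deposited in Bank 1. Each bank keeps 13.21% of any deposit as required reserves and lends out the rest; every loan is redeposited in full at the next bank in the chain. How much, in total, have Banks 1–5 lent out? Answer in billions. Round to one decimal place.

Bank i lends (1 − rr)^i of the original deposit: Bank 1 lends 63.02·0.8679 ≈ 54.6951, Bank 2 lends 63.02·0.8679² ≈ 47.4698, and so on.
Summing a geometric series: total = 63.02·[0.8679·(1 − 0.8679^5) / (1 − 0.8679)] ≈ 210.1539 billion.

210.2 billion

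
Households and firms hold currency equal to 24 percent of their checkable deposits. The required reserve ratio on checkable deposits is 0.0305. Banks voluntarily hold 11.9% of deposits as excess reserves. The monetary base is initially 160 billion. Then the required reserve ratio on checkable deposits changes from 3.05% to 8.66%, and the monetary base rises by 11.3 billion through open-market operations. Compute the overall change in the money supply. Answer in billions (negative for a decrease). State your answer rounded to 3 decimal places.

-32.683 billion

Before: m₁ = (1 + 0.24) / (0.0305 + 0.119 + 0.24) ≈ 3.1835687, MB₁ = 160, so M₁ = 3.1835687 × 160 ≈ 509.371 billion.
After: m₂ = (1 + 0.24) / (0.0866 + 0.119 + 0.24) ≈ 2.7827648, MB₂ = 160 + 11.3 = 171.3, so M₂ = 2.7827648 × 171.3 ≈ 476.6876 billion.
ΔM = M₂ − M₁ = 476.6876 − 509.371 = -32.6834 billion.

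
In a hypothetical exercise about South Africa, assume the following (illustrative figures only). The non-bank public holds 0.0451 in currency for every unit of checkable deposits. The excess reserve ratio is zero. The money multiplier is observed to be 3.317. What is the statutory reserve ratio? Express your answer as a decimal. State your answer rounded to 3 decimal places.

0.270

Using m = 3.317. Since m = (1 + c)/(c + rr + e), the denominator satisfies c + rr + e = (1 + c)/m = (1 + 0.0451) / 3.317 ≈ 0.315074.
With c = 0.0451 and e = 0, the statutory reserve ratio is 0.315074 − 0.0451 − 0 = 0.269974.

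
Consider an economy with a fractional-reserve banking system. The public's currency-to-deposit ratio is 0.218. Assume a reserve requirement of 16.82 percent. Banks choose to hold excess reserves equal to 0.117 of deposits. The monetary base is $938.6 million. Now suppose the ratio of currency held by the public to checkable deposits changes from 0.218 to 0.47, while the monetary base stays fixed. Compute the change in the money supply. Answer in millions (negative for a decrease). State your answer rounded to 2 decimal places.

-444.90 million

Initially m₁ = (1 + 0.218) / (0.1682 + 0.117 + 0.218) ≈ 2.420509, so M₁ = 2.420509 × 938.6 ≈ 2271.8897 million.
After the change m₂ = (1 + 0.47) / (0.1682 + 0.117 + 0.47) ≈ 1.946504, so M₂ = 1.946504 × 938.6 ≈ 1826.9887 million.
ΔM = M₂ − M₁ = 1826.9887 − 2271.8897 = -444.901 million.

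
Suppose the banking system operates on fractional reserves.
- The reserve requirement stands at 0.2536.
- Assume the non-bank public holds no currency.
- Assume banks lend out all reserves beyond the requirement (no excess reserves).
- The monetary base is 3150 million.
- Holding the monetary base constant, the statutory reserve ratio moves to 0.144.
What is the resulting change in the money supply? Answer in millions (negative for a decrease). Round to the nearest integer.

Initially m₁ = 1 / (0.2536) ≈ 3.94322, so M₁ = 3.94322 × 3150 = 12421.143 million.
After the change m₂ = 1 / (0.144) ≈ 6.94444, so M₂ = 6.94444 × 3150 = 21874.986 million.
ΔM = M₂ − M₁ = 21874.986 − 12421.143 = 9453.843 million.

9454 million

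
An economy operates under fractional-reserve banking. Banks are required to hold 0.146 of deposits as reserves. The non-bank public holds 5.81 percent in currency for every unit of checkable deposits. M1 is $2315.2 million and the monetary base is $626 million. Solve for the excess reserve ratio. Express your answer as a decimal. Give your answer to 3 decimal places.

Using m = M/MB = 2315.2/626 ≈ 3.698403. Since m = (1 + c)/(c + rr + e), the denominator satisfies c + rr + e = (1 + c)/m = (1 + 0.0581) / 3.698403 ≈ 0.286096.
With c = 0.0581 and rr = 0.146, the excess reserve ratio is 0.286096 − 0.0581 − 0.146 = 0.081996.

0.082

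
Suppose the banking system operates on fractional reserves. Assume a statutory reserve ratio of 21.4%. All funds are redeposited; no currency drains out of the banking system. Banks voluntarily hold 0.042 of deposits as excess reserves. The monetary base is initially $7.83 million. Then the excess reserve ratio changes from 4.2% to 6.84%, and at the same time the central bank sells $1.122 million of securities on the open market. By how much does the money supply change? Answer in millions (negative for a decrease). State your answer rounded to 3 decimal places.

-6.832 million

Before: m₁ = 1 / (0.214 + 0.042) = 3.90625, MB₁ = 7.83, so M₁ = 3.90625 × 7.83 ≈ 30.5859 million.
After: m₂ = 1 / (0.214 + 0.0684) ≈ 3.54108, MB₂ = 7.83 − 1.122 = 6.708, so M₂ = 3.54108 × 6.708 ≈ 23.7536 million.
ΔM = M₂ − M₁ = 23.7536 − 30.5859 = -6.8323 million.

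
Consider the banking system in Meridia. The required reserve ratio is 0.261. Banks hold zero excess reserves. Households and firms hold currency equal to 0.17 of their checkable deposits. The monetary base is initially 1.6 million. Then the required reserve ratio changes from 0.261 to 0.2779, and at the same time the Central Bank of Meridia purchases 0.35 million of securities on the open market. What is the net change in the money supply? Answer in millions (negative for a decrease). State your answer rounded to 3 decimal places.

Before: m₁ = (1 + 0.17) / (0.261 + 0.17) ≈ 2.71462, MB₁ = 1.6, so M₁ = 2.71462 × 1.6 ≈ 4.3434 million.
After: m₂ = (1 + 0.17) / (0.2779 + 0.17) ≈ 2.61219, MB₂ = 1.6 + 0.35 = 1.95, so M₂ = 2.61219 × 1.95 ≈ 5.0938 million.
ΔM = M₂ − M₁ = 5.0938 − 4.3434 = 0.7504 million.

0.750 million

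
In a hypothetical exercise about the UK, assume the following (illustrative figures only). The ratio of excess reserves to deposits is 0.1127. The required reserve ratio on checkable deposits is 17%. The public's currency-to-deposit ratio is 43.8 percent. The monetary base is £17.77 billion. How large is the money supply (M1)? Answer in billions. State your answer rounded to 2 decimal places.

The money multiplier is m = (1 + c) / (rr + e + c) = (1 + 0.438) / (0.17 + 0.1127 + 0.438) ≈ 1.99528.
So M = m × MB = 1.99528 × 17.77 ≈ 35.4561 billion.

£35.46 billion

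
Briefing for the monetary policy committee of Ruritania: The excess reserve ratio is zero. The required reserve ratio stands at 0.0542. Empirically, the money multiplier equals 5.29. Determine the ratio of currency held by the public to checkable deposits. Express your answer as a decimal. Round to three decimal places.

0.166

Using m = 5.29. From m = (1 + c)/(c + rr + e), rearranging gives 1 + c = m·(c + rr + e), so c·(1 − m) = m·(rr + e) − 1.
Hence c = [m·(rr + e) − 1]/(1 − m) = [5.29 × (0.0542 + 0) − 1] / (1 − 5.29) ≈ 0.166266.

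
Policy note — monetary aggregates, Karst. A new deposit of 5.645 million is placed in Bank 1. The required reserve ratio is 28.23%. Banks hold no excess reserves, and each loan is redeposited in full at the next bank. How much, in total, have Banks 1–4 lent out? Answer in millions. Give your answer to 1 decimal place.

Bank i lends (1 − rr)^i of the original deposit: Bank 1 lends 5.645·0.7177 ≈ 4.0514, Bank 2 lends 5.645·0.7177² ≈ 2.9077, and so on.
Summing a geometric series: total = 5.645·[0.7177·(1 − 0.7177^4) / (1 − 0.7177)] ≈ 10.5437 million.

10.5 million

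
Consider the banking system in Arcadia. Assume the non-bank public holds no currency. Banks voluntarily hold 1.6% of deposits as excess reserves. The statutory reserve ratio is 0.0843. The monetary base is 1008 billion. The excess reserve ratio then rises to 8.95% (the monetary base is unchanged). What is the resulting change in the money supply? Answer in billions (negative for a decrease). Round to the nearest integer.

Initially m₁ = 1 / (0.0843 + 0.016) ≈ 9.97009, so M₁ = 9.97009 × 1008 ≈ 10049.8507 billion.
After the change m₂ = 1 / (0.0843 + 0.0895) ≈ 5.75374, so M₂ = 5.75374 × 1008 ≈ 5799.7699 billion.
ΔM = M₂ − M₁ = 5799.7699 − 10049.8507 = -4250.0808 billion.

-4250 billion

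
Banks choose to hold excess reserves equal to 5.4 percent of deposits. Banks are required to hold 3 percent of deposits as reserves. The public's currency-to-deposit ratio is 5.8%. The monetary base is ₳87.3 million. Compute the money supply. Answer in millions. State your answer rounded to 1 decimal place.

₳650.4 million

The money multiplier is m = (1 + c) / (rr + e + c) = (1 + 0.058) / (0.03 + 0.054 + 0.058) ≈ 7.4507.
So M = m × MB = 7.4507 × 87.3 ≈ 650.4461 million.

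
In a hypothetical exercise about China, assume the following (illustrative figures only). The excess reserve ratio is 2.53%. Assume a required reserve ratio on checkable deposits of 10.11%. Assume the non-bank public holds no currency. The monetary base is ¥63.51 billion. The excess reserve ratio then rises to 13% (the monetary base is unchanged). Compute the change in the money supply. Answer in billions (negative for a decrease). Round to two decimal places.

-227.64 billion

Initially m₁ = 1 / (0.1011 + 0.0253) ≈ 7.91139, so M₁ = 7.91139 × 63.51 ≈ 502.4524 billion.
After the change m₂ = 1 / (0.1011 + 0.13) ≈ 4.32713, so M₂ = 4.32713 × 63.51 ≈ 274.816 billion.
ΔM = M₂ − M₁ = 274.816 − 502.4524 = -227.6364 billion.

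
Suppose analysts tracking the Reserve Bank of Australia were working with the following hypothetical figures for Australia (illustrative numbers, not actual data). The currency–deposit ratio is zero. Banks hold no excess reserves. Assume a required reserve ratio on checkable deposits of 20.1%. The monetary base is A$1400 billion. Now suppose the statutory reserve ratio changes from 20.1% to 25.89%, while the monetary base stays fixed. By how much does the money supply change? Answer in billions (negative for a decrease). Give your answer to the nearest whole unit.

-1558 billion

Initially m₁ = 1 / (0.201) ≈ 4.97512, so M₁ = 4.97512 × 1400 = 6965.168 billion.
After the change m₂ = 1 / (0.2589) ≈ 3.86250, so M₂ = 3.86250 × 1400 = 5407.5 billion.
ΔM = M₂ − M₁ = 5407.5 − 6965.168 = -1557.668 billion.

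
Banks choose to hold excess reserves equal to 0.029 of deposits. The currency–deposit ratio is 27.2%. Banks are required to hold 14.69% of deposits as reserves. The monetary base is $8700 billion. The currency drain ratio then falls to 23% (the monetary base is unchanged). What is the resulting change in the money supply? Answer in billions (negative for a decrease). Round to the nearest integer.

$1656 billion

Initially m₁ = (1 + 0.272) / (0.1469 + 0.029 + 0.272) ≈ 2.83992, so M₁ = 2.83992 × 8700 = 24707.304 billion.
After the change m₂ = (1 + 0.23) / (0.1469 + 0.029 + 0.23) ≈ 3.03030, so M₂ = 3.03030 × 8700 = 26363.61 billion.
ΔM = M₂ − M₁ = 26363.61 − 24707.304 = 1656.306 billion.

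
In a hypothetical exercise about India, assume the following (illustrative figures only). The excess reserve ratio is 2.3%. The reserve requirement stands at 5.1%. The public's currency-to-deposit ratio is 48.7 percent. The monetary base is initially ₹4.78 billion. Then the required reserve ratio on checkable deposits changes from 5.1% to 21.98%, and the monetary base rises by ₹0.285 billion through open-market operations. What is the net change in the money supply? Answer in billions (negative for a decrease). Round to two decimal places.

Before: m₁ = (1 + 0.487) / (0.051 + 0.023 + 0.487) ≈ 2.6506, MB₁ = 4.78, so M₁ = 2.6506 × 4.78 ≈ 12.6699 billion.
After: m₂ = (1 + 0.487) / (0.2198 + 0.023 + 0.487) ≈ 2.0375, MB₂ = 4.78 + 0.285 = 5.065, so M₂ = 2.0375 × 5.065 ≈ 10.3199 billion.
ΔM = M₂ − M₁ = 10.3199 − 12.6699 = -2.35 billion.

-2.35 billion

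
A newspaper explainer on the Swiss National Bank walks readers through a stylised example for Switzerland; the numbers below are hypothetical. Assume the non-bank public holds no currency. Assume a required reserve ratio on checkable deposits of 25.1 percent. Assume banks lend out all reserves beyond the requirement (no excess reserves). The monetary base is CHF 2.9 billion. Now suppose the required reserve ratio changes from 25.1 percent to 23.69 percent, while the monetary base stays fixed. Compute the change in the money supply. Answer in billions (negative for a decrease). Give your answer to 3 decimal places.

CHF 0.688 billion

Initially m₁ = 1 / (0.251) ≈ 3.98406, so M₁ = 3.98406 × 2.9 ≈ 11.5538 billion.
After the change m₂ = 1 / (0.2369) ≈ 4.22119, so M₂ = 4.22119 × 2.9 ≈ 12.2415 billion.
ΔM = M₂ − M₁ = 12.2415 − 11.5538 = 0.6877 billion.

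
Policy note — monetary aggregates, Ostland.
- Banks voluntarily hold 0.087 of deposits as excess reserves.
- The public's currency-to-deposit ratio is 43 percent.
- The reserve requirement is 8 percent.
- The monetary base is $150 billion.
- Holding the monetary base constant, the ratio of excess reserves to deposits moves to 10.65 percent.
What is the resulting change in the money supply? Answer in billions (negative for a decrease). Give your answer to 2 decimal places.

-11.36 billion

Initially m₁ = (1 + 0.43) / (0.08 + 0.087 + 0.43) ≈ 2.395310, so M₁ = 2.395310 × 150 = 359.2965 billion.
After the change m₂ = (1 + 0.43) / (0.08 + 0.1065 + 0.43) ≈ 2.319546, so M₂ = 2.319546 × 150 = 347.9319 billion.
ΔM = M₂ − M₁ = 347.9319 − 359.2965 = -11.3646 billion.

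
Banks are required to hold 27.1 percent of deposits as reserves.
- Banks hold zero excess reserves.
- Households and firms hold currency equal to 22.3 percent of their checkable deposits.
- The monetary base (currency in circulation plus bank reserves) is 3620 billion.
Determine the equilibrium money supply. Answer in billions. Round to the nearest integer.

8962 billion

The money multiplier is m = (1 + c) / (rr + c) = (1 + 0.223) / (0.271 + 0.223) ≈ 2.47571.
So M = m × MB = 2.47571 × 3620 = 8962.0702 billion.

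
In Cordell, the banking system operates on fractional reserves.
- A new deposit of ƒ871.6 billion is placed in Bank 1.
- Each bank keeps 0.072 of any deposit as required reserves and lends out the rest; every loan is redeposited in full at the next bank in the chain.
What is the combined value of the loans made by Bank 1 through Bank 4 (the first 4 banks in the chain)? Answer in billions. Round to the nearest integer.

ƒ2902 billion

Bank i lends (1 − rr)^i of the original deposit: Bank 1 lends 871.6·0.9280 = 808.8448, Bank 2 lends 871.6·0.9280² ≈ 750.6080, and so on.
Summing a geometric series: total = 871.6·[0.9280·(1 − 0.9280^4) / (1 − 0.9280)] ≈ 2902.4286 billion.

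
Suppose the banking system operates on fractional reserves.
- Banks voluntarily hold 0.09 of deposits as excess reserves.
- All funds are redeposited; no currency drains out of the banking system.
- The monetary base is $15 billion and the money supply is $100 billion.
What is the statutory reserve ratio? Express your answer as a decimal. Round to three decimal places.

Using m = M/MB = 100/15 ≈ 6.666667. Since m = (1 + c)/(c + rr + e), the denominator satisfies c + rr + e = (1 + c)/m = (1 + 0) / 6.666667 ≈ 0.150000.
With c = 0 and e = 0.09, the statutory reserve ratio is 0.150000 − 0 − 0.09 = 0.06.

0.060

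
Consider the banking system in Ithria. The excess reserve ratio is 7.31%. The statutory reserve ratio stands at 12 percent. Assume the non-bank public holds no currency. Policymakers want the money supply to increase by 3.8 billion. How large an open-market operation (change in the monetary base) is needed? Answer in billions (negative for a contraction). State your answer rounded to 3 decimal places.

0.734 billion

The money multiplier is m = 1 / (rr + e) = 1 / (0.12 + 0.0731) ≈ 5.17866.
ΔMB = ΔM / m = (+3.8) / 5.17866 ≈ 0.7338 billion.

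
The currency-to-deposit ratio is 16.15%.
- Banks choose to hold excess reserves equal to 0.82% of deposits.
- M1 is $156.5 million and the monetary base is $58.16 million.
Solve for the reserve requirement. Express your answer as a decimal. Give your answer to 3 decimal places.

Using m = M/MB = 156.5/58.16 ≈ 2.690853. Since m = (1 + c)/(c + rr + e), the denominator satisfies c + rr + e = (1 + c)/m = (1 + 0.1615) / 2.690853 ≈ 0.431648.
With c = 0.1615 and e = 0.0082, the reserve requirement is 0.431648 − 0.1615 − 0.0082 = 0.261948.

0.262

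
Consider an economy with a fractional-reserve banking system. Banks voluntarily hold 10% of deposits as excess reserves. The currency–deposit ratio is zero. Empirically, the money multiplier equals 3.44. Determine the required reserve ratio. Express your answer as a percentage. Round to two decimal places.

Using m = 3.44. Since m = (1 + c)/(c + rr + e), the denominator satisfies c + rr + e = (1 + c)/m = (1 + 0) / 3.44 ≈ 0.290698.
With c = 0 and e = 0.1, the required reserve ratio is 0.290698 − 0 − 0.1 = 0.190698.

19.07%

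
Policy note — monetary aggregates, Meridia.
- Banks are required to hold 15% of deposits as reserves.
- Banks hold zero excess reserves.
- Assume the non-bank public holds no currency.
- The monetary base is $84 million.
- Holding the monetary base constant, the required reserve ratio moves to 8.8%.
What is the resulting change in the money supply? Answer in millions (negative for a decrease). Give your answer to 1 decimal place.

Initially m₁ = 1 / (0.15) ≈ 6.6667, so M₁ = 6.6667 × 84 = 560.0028 million.
After the change m₂ = 1 / (0.088) ≈ 11.3636, so M₂ = 11.3636 × 84 = 954.5424 million.
ΔM = M₂ − M₁ = 954.5424 − 560.0028 = 394.5396 million.

$394.5 million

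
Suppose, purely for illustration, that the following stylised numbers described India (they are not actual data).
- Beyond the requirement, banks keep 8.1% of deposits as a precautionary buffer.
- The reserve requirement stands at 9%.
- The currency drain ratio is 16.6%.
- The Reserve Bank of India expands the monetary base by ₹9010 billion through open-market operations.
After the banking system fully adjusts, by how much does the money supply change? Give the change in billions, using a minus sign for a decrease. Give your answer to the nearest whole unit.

₹31174 billion

The money multiplier is m = (1 + c) / (rr + e + c) = (1 + 0.166) / (0.09 + 0.081 + 0.166) ≈ 3.45994.
The purchase adds 9010 billion of base, so ΔM = m × ΔMB = 3.45994 × (+9010) = 31174.0594 billion.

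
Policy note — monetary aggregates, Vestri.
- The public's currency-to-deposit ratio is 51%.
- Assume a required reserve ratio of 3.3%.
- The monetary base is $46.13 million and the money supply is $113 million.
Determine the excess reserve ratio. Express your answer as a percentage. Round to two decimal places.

7.34%

Using m = M/MB = 113/46.13 ≈ 2.449599. Since m = (1 + c)/(c + rr + e), the denominator satisfies c + rr + e = (1 + c)/m = (1 + 0.51) / 2.449599 ≈ 0.616427.
With c = 0.51 and rr = 0.033, the excess reserve ratio is 0.616427 − 0.51 − 0.033 = 0.073427.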